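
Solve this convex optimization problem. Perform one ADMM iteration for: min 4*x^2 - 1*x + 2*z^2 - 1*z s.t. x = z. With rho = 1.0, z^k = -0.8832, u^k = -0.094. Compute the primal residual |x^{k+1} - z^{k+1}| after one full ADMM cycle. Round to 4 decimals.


ADMM iteration with rho = 1.0, z^k = -0.8832, u^k = -0.094
Step 1: x-update.
Minimize 4*x^2 - 1*x + (1.0/2)*(x + 0.8832 - 0.094)^2
FOC: (2*4 + 1.0)*x = 1 + 1.0*(-0.8832 + 0.094)
x^{k+1} = 0.0234
Step 2: z-update.
Minimize 2*z^2 - 1*z + (1.0/2)*(0.0234 - z - 0.094)^2
FOC: (2*2 + 1.0)*z = 1 + 1.0*(0.0234 - 0.094)
z^{k+1} = 0.1859
Step 3: u-update.
u^{k+1} = -0.094 + 0.0234 - 0.1859 = -0.2565
Step 4: Primal residual = |0.0234 - 0.1859| = 0.1625


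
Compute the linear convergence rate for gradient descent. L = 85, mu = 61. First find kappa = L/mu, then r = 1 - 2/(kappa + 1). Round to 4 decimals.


Step 1: Compute the condition number.
kappa = L/mu = 85/61 = 1.3934
Step 2: Compute the convergence rate.
r = 1 - 2/(kappa + 1) = 1 - 2*mu/(L + mu) = (L - mu)/(L + mu) = 24/146 = 0.1644


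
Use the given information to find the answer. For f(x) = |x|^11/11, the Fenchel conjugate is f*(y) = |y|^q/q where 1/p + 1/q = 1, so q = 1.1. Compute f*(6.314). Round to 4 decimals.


The conjugate exponent q satisfies 1/p + 1/q = 1.
p = 11, so q = 11/(11 - 1) = 1.1
|y|^q = 6.314^1.1 = 7.5916
f*(6.314) = 7.5916 / 1.1 = 6.9015


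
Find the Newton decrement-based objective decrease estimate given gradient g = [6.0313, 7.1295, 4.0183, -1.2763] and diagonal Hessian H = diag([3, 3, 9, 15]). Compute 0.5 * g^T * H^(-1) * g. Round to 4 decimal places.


Step 1: H is diagonal, so H^(-1) * g = [2.0104, 2.3765, 0.4465, -0.0851].
Step 2: g^T H^(-1) g = sum_i g_i^2 / H_ii
  = (6.0313)^2/3 + (7.1295)^2/3 + (4.0183)^2/9 + (-1.2763)^2/15
  = 12.1255 + 16.9433 + 1.7941 + 0.1086 = 30.9715
Step 3: Objective decrease = 0.5 * g^T H^(-1) g = 15.4857


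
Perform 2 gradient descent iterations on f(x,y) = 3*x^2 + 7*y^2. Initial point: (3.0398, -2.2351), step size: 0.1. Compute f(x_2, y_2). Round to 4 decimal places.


Gradient descent on f(x,y) = 3*x^2 + 7*y^2.
Starting point: (3.0398, -2.2351), alpha = 0.1
Step 1: grad_x = 2*3*3.0398 = 18.2388, grad_y = 2*7*-2.2351 = -31.2914
  x_1 = 3.0398 - 0.1*18.2388 = 1.2159
  y_1 = -2.2351 - 0.1*-31.2914 = 0.894
Step 2: grad_x = 2*3*1.2159 = 7.2955, grad_y = 2*7*0.894 = 12.5166
  x_2 = 1.2159 - 0.1*7.2955 = 0.4864
  y_2 = 0.894 - 0.1*12.5166 = -0.3576
f(0.4864, -0.3576) = 3*0.4864^2 + 7*(-0.3576)^2 = 1.6049


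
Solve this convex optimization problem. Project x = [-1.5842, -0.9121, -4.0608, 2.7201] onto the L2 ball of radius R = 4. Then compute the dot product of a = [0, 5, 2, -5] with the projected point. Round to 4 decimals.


Step 1: Compute ||x|| (intermediates to 6 decimals).
||x|| = sqrt((-1.5842)^2 + (-0.9121)^2 + (-4.0608)^2 + 2.7201^2) = 5.2183
Step 2: Project.
Since ||x|| > R, scale = R/||x|| = 4/5.2183 = 0.766533, proj(x) = scale * x
proj(x) = [-1.214342, -0.699155, -3.112737, 2.085046]
Step 3: Dot product.
a^T * proj(x) = 0*(-1.214342) + 5*(-0.699155) + 2*(-3.112737) - 5*2.085046 = -20.1465


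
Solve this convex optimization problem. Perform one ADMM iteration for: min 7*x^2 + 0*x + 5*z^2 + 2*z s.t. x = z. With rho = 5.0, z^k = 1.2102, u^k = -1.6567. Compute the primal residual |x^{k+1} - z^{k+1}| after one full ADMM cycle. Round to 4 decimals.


ADMM iteration with rho = 5.0, z^k = 1.2102, u^k = -1.6567
Step 1: x-update.
Minimize 7*x^2 + 0*x + (5.0/2)*(x - 1.2102 - 1.6567)^2
FOC: (2*7 + 5.0)*x = 0 + 5.0*(1.2102 + 1.6567)
x^{k+1} = 0.7544
Step 2: z-update.
Minimize 5*z^2 + 2*z + (5.0/2)*(0.7544 - z - 1.6567)^2
FOC: (2*5 + 5.0)*z = -2 + 5.0*(0.7544 - 1.6567)
z^{k+1} = -0.4341
Step 3: u-update.
u^{k+1} = -1.6567 + 0.7544 + 0.4341 = -0.4682
Step 4: Primal residual = |0.7544 + 0.4341| = 1.1885


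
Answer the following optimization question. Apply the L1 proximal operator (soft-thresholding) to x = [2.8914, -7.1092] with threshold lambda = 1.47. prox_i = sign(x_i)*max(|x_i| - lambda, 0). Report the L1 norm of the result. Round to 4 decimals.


Soft-thresholding with lambda = 1.47:
prox(2.8914) = sign(2.8914)*max(|2.8914| - 1.47, 0) = 1.4214
prox(-7.1092) = sign(-7.1092)*max(|-7.1092| - 1.47, 0) = -5.6392
prox(x) = [1.4214, -5.6392]
||prox(x)||_1 = 1.4214 + 5.6392 = 7.0606


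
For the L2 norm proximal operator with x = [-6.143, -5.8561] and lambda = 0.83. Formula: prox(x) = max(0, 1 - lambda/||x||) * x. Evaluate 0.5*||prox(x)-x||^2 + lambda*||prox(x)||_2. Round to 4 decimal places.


Step 1: Compute ||x||.
||x|| = 8.4871
Step 2: Compute scaling factor.
scale = max(0, 1 - 0.83/8.4871) = 0.9022
Step 3: prox(x) = [-5.5422, -5.2834]
||prox(x)|| = 7.6571
Step 4: Proximal objective.
0.5*||prox-x||^2 = 0.3445
lambda*||prox|| = 6.3554
Total = 6.6998


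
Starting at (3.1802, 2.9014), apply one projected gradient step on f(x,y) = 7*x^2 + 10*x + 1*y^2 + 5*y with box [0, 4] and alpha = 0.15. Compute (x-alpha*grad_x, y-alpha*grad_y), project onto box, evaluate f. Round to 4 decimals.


Step 1: Compute gradient at (3.1802, 2.9014).
grad_x = 2*7*3.1802 + 10 = 54.5228
grad_y = 2*1*2.9014 + 5 = 10.8028
Step 2: Gradient step.
x_raw = 3.1802 - 0.15*54.5228 = -4.9982
y_raw = 2.9014 - 0.15*10.8028 = 1.281
Step 3: Project onto [0, 4].
x_proj = clip(-4.9982) = 0.0
y_proj = clip(1.281) = 1.281
Step 4: Evaluate f.
f(0.0, 1.281) = 8.0458


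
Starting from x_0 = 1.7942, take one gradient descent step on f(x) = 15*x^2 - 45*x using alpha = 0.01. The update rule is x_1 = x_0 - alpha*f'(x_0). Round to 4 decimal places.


We compute the gradient at x_0 and apply the update.
f'(x) = 30*x - 45
f'(1.7942) = 30*1.7942 - 45 = 8.826
x_1 = 1.7942 - 0.01*8.826 = 1.7059


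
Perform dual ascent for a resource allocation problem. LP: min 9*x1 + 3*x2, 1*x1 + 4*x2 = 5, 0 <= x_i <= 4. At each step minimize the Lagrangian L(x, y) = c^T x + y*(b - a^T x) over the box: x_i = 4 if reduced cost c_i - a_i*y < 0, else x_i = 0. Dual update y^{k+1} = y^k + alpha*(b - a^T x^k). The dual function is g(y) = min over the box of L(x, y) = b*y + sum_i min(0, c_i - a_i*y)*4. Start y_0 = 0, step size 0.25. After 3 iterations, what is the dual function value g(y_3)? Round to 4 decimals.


Dual ascent for LP: min 9*x1 + 3*x2, 1*x1 + 4*x2 = 5, 0 <= x_i <= 4
Step 1: y^k = 0.0, reduced costs: (9.0, 3.0)
  x^k = (0.0, 0.0), subgradient = b - a^T x = 5.0
  y^{k+1} = 0.0 + 0.25*5.0 = 1.25
Step 2: y^k = 1.25, reduced costs: (7.75, -2.0)
  x^k = (0.0, 4.0), subgradient = b - a^T x = -11.0
  y^{k+1} = 1.25 + 0.25*-11.0 = -1.5
Step 3: y^k = -1.5, reduced costs: (10.5, 9.0)
  x^k = (0.0, 0.0), subgradient = b - a^T x = 5.0
  y^{k+1} = -1.5 + 0.25*5.0 = -0.25
Dual objective at y_3 = -0.25: reduced costs (9.25, 4.0), box minimizer x = (0.0, 0.0)
g(y_3) = b*y + (c1 - a1*y)*x1 + (c2 - a2*y)*x2 = 5*(-0.25) + 9.25*0.0 + 4.0*0.0 = -1.25 + 0.0 + 0.0 = -1.25


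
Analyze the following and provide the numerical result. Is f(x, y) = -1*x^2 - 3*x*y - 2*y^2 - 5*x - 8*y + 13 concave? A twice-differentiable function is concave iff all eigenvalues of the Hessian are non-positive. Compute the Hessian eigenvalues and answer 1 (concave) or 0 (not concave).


The Hessian of f(x,y) = -1*x^2 - 3*x*y - 2*y^2 - 5*x - 8*y + 13 is:
H = [[-2, -3], [-3, -4]]
Trace = -2 - 4 = -6
Determinant = -2*-4 - (-3)^2 = -1
Discriminant = (-6)^2 - 4*-1 = 40.0
Eigenvalues: lambda_1 = -6.1623, lambda_2 = 0.1623
The function is not concave.

0


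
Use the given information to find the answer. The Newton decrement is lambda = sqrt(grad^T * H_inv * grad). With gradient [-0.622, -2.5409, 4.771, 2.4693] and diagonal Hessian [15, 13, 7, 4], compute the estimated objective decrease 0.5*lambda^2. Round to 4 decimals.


Step 1: H is diagonal, so H^(-1) * g = [-0.0415, -0.1955, 0.6816, 0.6173].
Step 2: g^T H^(-1) g = sum_i g_i^2 / H_ii
  = (-0.622)^2/15 + (-2.5409)^2/13 + (4.771)^2/7 + (2.4693)^2/4
  = 0.0258 + 0.4966 + 3.2518 + 1.5244 = 5.2986
Step 3: Objective decrease = 0.5 * g^T H^(-1) g = 2.6493


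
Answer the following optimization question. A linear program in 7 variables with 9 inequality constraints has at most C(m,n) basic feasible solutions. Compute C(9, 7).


Each vertex corresponds to some choice of n active constraints out of m, so the number of vertices is at most C(m, n) = m! / (n!(m-n)!).
m = 9, n = 7
Numerator: 9 * 8 * 7 * 6 * 5 * 4 * 3
Denominator: 7! = 5040
C(9, 7) = 36


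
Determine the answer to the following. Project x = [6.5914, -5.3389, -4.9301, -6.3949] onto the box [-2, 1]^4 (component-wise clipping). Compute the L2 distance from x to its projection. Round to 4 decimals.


Project each component onto [-2, 1].
clip(6.5914) = 1.0, clip(-5.3389) = -2.0, clip(-4.9301) = -2.0, clip(-6.3949) = -2.0
Projection = [1.0, -2.0, -2.0, -2.0]
Squared diffs: [31.2638, 11.1483, 8.5855, 19.3151]
Distance = sqrt(70.3127) = 8.3853


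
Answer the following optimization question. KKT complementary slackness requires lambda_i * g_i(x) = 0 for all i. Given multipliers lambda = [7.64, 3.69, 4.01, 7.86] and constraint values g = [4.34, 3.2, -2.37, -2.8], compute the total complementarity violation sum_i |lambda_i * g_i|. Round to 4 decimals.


KKT complementary slackness check:
lambda_1 * g_1 = 7.64 * 4.34 = 33.1576
lambda_2 * g_2 = 3.69 * 3.2 = 11.808
lambda_3 * g_3 = 4.01 * -2.37 = -9.5037
lambda_4 * g_4 = 7.86 * -2.8 = -22.008
Total violation = 33.1576 + 11.808 + 9.5037 + 22.008 = 76.4773


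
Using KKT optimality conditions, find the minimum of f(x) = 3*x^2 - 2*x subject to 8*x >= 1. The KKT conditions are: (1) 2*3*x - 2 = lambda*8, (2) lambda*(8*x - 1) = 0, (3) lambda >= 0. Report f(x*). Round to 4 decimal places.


Step 1: Try lambda = 0 (constraint inactive).
Stationarity: 2*3*x - 2 = 0
x* = 2/(2*3) = 1/3 = 0.3333 (rounded; the exact value 1/3 is used below)
Check constraint: 8*0.3333 = 2.6664 >= 1 -- satisfied.
Step 2: Compute optimal value.
f(x*) = 3*(1/3)^2 - 2*(1/3) = -0.3333


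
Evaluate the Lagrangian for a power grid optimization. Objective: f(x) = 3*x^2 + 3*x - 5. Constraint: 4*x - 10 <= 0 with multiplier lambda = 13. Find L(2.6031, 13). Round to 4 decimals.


Step 1: Evaluate f(x).
f(2.6031) = 3*2.6031^2 + 3*2.6031 - 5 = 23.1377
Step 2: Evaluate g(x).
g(2.6031) = 4*2.6031 - 10 = 0.4124
Step 3: Compute Lagrangian.
L = 23.1377 + 13*0.4124 = 28.4989


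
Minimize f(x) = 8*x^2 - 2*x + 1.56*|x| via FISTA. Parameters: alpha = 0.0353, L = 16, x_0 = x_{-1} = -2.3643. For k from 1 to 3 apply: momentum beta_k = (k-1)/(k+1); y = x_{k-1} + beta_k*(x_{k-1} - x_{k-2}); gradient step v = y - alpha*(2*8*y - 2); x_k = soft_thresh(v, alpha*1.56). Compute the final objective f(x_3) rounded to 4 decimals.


FISTA on f(x) = 8*x^2 - 2*x + 1.56*|x|
L = 16, alpha = 0.0353
Iteration 1: beta = 0.0, y = -2.3643 + 0.0*(-2.3643 + 2.3643) = -2.3643
  grad(y) = -39.8288, v = y - alpha*grad = -0.9583
  prox(v) = soft_thresh(-0.9583, 0.0551) = -0.9033
Iteration 2: beta = 0.3333, y = -0.9033 + 0.3333*(-0.9033 + 2.3643) = -0.4163
  grad(y) = -8.6603, v = y - alpha*grad = -0.1106
  prox(v) = soft_thresh(-0.1106, 0.0551) = -0.0555
Iteration 3: beta = 0.5, y = -0.0555 + 0.5*(-0.0555 + 0.9033) = 0.3684
  grad(y) = 3.8944, v = y - alpha*grad = 0.2309
  prox(v) = soft_thresh(0.2309, 0.0551) = 0.1759
f(x_3) = 8*0.1759^2 - 2*0.1759 + 1.56*|0.1759| = 0.17


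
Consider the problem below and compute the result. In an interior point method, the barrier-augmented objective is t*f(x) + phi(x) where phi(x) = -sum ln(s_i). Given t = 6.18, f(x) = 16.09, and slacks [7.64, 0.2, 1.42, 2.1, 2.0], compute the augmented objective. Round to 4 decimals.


Step 1: Compute log-barrier.
ln values: [2.0334, -1.6094, 0.3507, 0.7419, 0.6931]
phi = -(2.0334 - 1.6094 + 0.3507 + 0.7419 + 0.6931) = -2.2097
Step 2: Compute augmented objective.
t*f(x) = 6.18*16.09 = 99.4362
Total = 99.4362 - 2.2097 = 97.2265


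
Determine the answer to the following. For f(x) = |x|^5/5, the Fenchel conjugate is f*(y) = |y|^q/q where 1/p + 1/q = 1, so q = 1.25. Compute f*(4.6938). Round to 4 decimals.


The conjugate exponent q satisfies 1/p + 1/q = 1.
p = 5, so q = 5/(5 - 1) = 1.25
|y|^q = 4.6938^1.25 = 6.9088
f*(4.6938) = 6.9088 / 1.25 = 5.5271


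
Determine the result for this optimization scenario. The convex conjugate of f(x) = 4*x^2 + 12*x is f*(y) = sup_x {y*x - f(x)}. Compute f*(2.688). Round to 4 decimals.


f*(y) = sup_x {y*x - a*x^2 - b*x} = sup_x {(y-b)*x - a*x^2}
FOC: (y - b) - 2a*x = 0 => x* = (y - b)/(2a)
x* = (2.688 - 12)/(2*4) = -1.164
f*(2.688) = (y-b)^2/(4a) = (2.688 - 12)^2/(4*4)
= 86.7133/16 = 5.4196


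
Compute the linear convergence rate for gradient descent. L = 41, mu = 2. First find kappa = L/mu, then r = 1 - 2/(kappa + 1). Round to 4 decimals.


Step 1: Compute the condition number.
kappa = L/mu = 41/2 = 20.5
Step 2: Compute the convergence rate.
r = 1 - 2/(kappa + 1) = 1 - 2*mu/(L + mu) = (L - mu)/(L + mu) = 39/43 = 0.907


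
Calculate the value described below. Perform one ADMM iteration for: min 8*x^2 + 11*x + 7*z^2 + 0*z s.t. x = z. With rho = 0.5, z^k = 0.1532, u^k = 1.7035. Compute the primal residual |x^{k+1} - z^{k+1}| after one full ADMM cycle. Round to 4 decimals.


ADMM iteration with rho = 0.5, z^k = 0.1532, u^k = 1.7035
Step 1: x-update.
Minimize 8*x^2 + 11*x + (0.5/2)*(x - 0.1532 + 1.7035)^2
FOC: (2*8 + 0.5)*x = -11 + 0.5*(0.1532 - 1.7035)
x^{k+1} = -0.7136
Step 2: z-update.
Minimize 7*z^2 + 0*z + (0.5/2)*(-0.7136 - z + 1.7035)^2
FOC: (2*7 + 0.5)*z = 0 + 0.5*(-0.7136 + 1.7035)
z^{k+1} = 0.0341
Step 3: u-update.
u^{k+1} = 1.7035 - 0.7136 - 0.0341 = 0.9557
Step 4: Primal residual = |-0.7136 - 0.0341| = 0.7478


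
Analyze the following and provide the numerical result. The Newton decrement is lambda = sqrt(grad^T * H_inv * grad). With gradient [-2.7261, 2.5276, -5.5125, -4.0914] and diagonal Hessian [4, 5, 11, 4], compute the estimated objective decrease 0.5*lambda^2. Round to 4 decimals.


Step 1: H is diagonal, so H^(-1) * g = [-0.6815, 0.5055, -0.5011, -1.0229].
Step 2: g^T H^(-1) g = sum_i g_i^2 / H_ii
  = (-2.7261)^2/4 + (2.5276)^2/5 + (-5.5125)^2/11 + (-4.0914)^2/4
  = 1.8579 + 1.2778 + 2.7625 + 4.1849 = 10.0831
Step 3: Objective decrease = 0.5 * g^T H^(-1) g = 5.0415


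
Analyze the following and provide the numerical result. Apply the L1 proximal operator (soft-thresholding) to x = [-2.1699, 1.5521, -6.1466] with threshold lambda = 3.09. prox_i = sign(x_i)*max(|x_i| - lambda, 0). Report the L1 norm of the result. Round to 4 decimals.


Soft-thresholding with lambda = 3.09:
prox(-2.1699) = sign(-2.1699)*max(|-2.1699| - 3.09, 0) = 0.0
prox(1.5521) = sign(1.5521)*max(|1.5521| - 3.09, 0) = 0.0
prox(-6.1466) = sign(-6.1466)*max(|-6.1466| - 3.09, 0) = -3.0566
prox(x) = [0.0, 0.0, -3.0566]
||prox(x)||_1 = 0.0 + 0.0 + 3.0566 = 3.0566


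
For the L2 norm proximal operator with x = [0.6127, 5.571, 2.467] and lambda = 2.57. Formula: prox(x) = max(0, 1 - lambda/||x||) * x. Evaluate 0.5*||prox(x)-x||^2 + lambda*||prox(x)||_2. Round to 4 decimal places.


Step 1: Compute ||x||.
||x|| = 6.1235
Step 2: Compute scaling factor.
scale = max(0, 1 - 2.57/6.1235) = 0.5803
Step 3: prox(x) = [0.3556, 3.2329, 1.4316]
||prox(x)|| = 3.5535
Step 4: Proximal objective.
0.5*||prox-x||^2 = 3.3025
lambda*||prox|| = 9.1325
Total = 12.435


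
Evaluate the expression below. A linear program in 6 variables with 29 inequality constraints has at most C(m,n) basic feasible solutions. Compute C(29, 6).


Each vertex corresponds to some choice of n active constraints out of m, so the number of vertices is at most C(m, n) = m! / (n!(m-n)!).
m = 29, n = 6
Numerator: 29 * 28 * 27 * 26 * 25 * 24
Denominator: 6! = 720
C(29, 6) = 475020


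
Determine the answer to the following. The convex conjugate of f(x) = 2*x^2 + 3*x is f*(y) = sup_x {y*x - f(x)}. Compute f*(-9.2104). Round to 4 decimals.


f*(y) = sup_x {y*x - a*x^2 - b*x} = sup_x {(y-b)*x - a*x^2}
FOC: (y - b) - 2a*x = 0 => x* = (y - b)/(2a)
x* = (-9.2104 - 3)/(2*2) = -3.0526
f*(-9.2104) = (y-b)^2/(4a) = (-9.2104 - 3)^2/(4*2)
= 149.0939/8 = 18.6367


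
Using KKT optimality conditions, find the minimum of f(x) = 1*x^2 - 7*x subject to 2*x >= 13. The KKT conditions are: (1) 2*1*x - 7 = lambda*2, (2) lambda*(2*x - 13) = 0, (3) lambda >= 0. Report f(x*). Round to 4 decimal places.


Step 1: Try lambda = 0 (constraint inactive).
x_unc = 7/(2*1) = 3.5
Check: 2*3.5 = 7.0 < 13 -- violated!
Step 2: Constraint must be active: 2*x = 13
x* = 13/2 = 6.5
lambda = (2*1*6.5 - 7)/2 = 3.0
Step 3: Compute optimal value.
f(x*) = 1*6.5^2 - 7*6.5 = -3.25


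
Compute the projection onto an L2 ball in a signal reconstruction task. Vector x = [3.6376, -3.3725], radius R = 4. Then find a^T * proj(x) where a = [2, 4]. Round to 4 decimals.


Step 1: Compute ||x|| (intermediates to 6 decimals).
||x|| = sqrt(3.6376^2 + (-3.3725)^2) = 4.960432
Step 2: Project.
Since ||x|| > R, scale = R/||x|| = 4/4.960432 = 0.806381, proj(x) = scale * x
proj(x) = [2.933292, -2.71952]
Step 3: Dot product.
a^T * proj(x) = 2*2.933292 + 4*(-2.71952) = -5.0115


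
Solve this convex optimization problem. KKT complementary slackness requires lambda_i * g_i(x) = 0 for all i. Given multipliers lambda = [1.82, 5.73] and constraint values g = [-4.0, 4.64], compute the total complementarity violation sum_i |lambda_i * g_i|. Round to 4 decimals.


KKT complementary slackness check:
lambda_1 * g_1 = 1.82 * -4.0 = -7.28
lambda_2 * g_2 = 5.73 * 4.64 = 26.5872
Total violation = 7.28 + 26.5872 = 33.8672


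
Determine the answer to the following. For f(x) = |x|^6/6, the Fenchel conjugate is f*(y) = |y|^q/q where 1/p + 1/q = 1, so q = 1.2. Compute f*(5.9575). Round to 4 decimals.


The conjugate exponent q satisfies 1/p + 1/q = 1.
p = 6, so q = 6/(6 - 1) = 1.2
|y|^q = 5.9575^1.2 = 8.5129
f*(5.9575) = 8.5129 / 1.2 = 7.0941


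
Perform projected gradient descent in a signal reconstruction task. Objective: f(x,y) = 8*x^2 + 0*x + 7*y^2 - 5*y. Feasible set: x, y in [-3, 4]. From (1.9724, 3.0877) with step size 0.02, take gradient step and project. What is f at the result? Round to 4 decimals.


Step 1: Compute gradient at (1.9724, 3.0877).
grad_x = 2*8*1.9724 + 0 = 31.5584
grad_y = 2*7*3.0877 - 5 = 38.2278
Step 2: Gradient step.
x_raw = 1.9724 - 0.02*31.5584 = 1.3412
y_raw = 3.0877 - 0.02*38.2278 = 2.3231
Step 3: Project onto [-3, 4].
x_proj = clip(1.3412) = 1.3412
y_proj = clip(2.3231) = 2.3231
Step 4: Evaluate f.
f(1.3412, 2.3231) = 40.5545


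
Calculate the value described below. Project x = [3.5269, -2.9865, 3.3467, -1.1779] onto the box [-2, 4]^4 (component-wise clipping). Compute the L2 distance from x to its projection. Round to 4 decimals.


Project each component onto [-2, 4].
clip(3.5269) = 3.5269, clip(-2.9865) = -2.0, clip(3.3467) = 3.3467, clip(-1.1779) = -1.1779
Projection = [3.5269, -2.0, 3.3467, -1.1779]
Squared diffs: [0.0, 0.9732, 0.0, 0.0]
Distance = sqrt(0.9732) = 0.9865


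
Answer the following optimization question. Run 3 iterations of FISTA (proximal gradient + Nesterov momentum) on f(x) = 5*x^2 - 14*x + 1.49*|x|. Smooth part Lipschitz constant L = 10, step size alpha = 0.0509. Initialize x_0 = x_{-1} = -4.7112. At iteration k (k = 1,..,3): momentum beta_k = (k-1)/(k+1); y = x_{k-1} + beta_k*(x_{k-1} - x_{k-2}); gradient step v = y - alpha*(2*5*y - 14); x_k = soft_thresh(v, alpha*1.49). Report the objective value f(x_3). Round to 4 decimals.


FISTA on f(x) = 5*x^2 - 14*x + 1.49*|x|
L = 10, alpha = 0.0509
Iteration 1: beta = 0.0, y = -4.7112 + 0.0*(-4.7112 + 4.7112) = -4.7112
  grad(y) = -61.112, v = y - alpha*grad = -1.6006
  prox(v) = soft_thresh(-1.6006, 0.0758) = -1.5248
Iteration 2: beta = 0.3333, y = -1.5248 + 0.3333*(-1.5248 + 4.7112) = -0.4626
  grad(y) = -18.6261, v = y - alpha*grad = 0.4855
  prox(v) = soft_thresh(0.4855, 0.0758) = 0.4096
Iteration 3: beta = 0.5, y = 0.4096 + 0.5*(0.4096 + 1.5248) = 1.3768
  grad(y) = -0.232, v = y - alpha*grad = 1.3886
  prox(v) = soft_thresh(1.3886, 0.0758) = 1.3128
f(x_3) = 5*1.3128^2 - 14*1.3128 + 1.49*|1.3128| = -7.8059


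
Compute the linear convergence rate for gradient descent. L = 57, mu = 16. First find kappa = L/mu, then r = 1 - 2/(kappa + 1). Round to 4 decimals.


Step 1: Compute the condition number.
kappa = L/mu = 57/16 = 3.5625
Step 2: Compute the convergence rate.
r = 1 - 2/(kappa + 1) = 1 - 2*mu/(L + mu) = (L - mu)/(L + mu) = 41/73 = 0.5616


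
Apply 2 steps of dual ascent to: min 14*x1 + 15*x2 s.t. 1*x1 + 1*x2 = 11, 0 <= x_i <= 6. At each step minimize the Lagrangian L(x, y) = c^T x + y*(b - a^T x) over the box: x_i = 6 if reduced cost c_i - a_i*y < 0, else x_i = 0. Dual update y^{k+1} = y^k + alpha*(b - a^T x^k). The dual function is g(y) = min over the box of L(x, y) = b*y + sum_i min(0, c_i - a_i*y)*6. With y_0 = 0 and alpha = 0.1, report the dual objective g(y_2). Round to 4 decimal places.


Dual ascent for LP: min 14*x1 + 15*x2, 1*x1 + 1*x2 = 11, 0 <= x_i <= 6
Step 1: y^k = 0.0, reduced costs: (14.0, 15.0)
  x^k = (0.0, 0.0), subgradient = b - a^T x = 11.0
  y^{k+1} = 0.0 + 0.1*11.0 = 1.1
Step 2: y^k = 1.1, reduced costs: (12.9, 13.9)
  x^k = (0.0, 0.0), subgradient = b - a^T x = 11.0
  y^{k+1} = 1.1 + 0.1*11.0 = 2.2
Dual objective at y_2 = 2.2: reduced costs (11.8, 12.8), box minimizer x = (0.0, 0.0)
g(y_2) = b*y + (c1 - a1*y)*x1 + (c2 - a2*y)*x2 = 11*2.2 + 11.8*0.0 + 12.8*0.0 = 24.2 + 0.0 + 0.0 = 24.2


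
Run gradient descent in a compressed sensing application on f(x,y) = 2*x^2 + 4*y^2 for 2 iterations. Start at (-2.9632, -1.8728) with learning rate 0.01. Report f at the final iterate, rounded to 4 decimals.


Gradient descent on f(x,y) = 2*x^2 + 4*y^2.
Starting point: (-2.9632, -1.8728), alpha = 0.01
Step 1: grad_x = 2*2*-2.9632 = -11.8528, grad_y = 2*4*-1.8728 = -14.9824
  x_1 = -2.9632 - 0.01*-11.8528 = -2.8447
  y_1 = -1.8728 - 0.01*-14.9824 = -1.723
Step 2: grad_x = 2*2*-2.8447 = -11.3787, grad_y = 2*4*-1.723 = -13.7838
  x_2 = -2.8447 - 0.01*-11.3787 = -2.7309
  y_2 = -1.723 - 0.01*-13.7838 = -1.5851
f(-2.7309, -1.5851) = 2*(-2.7309)^2 + 4*(-1.5851)^2 = 24.9661


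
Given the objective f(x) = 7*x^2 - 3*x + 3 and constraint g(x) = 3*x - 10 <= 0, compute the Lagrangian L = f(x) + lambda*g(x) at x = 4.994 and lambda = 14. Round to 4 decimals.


Step 1: Evaluate f(x).
f(4.994) = 7*4.994^2 - 3*4.994 + 3 = 162.5983
Step 2: Evaluate g(x).
g(4.994) = 3*4.994 - 10 = 4.982
Step 3: Compute Lagrangian.
L = 162.5983 + 14*4.982 = 232.3463


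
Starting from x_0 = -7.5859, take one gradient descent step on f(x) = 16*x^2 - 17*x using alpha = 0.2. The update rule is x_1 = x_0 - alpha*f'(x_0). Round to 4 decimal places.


We compute the gradient at x_0 and apply the update.
f'(x) = 32*x - 17
f'(-7.5859) = 32*-7.5859 - 17 = -259.7488
x_1 = -7.5859 - 0.2*-259.7488 = 44.3639


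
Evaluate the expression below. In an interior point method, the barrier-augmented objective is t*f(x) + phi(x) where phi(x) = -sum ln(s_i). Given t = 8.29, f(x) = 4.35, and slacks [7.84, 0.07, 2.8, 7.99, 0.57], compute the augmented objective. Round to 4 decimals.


Step 1: Compute log-barrier.
ln values: [2.0592, -2.6593, 1.0296, 2.0782, -0.5621]
phi = -(2.0592 - 2.6593 + 1.0296 + 2.0782 - 0.5621) = -1.9457
Step 2: Compute augmented objective.
t*f(x) = 8.29*4.35 = 36.0615
Total = 36.0615 - 1.9457 = 34.1158


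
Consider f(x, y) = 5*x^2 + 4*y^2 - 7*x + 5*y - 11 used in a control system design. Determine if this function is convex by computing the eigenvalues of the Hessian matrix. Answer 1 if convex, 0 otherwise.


The Hessian of f(x,y) = 5*x^2 + 4*y^2 - 7*x + 5*y - 11 is:
H = [[10, 0], [0, 8]]
Trace = 10 + 8 = 18
Determinant = 10*8 - (0)^2 = 80
Discriminant = (18)^2 - 4*80 = 4.0
Eigenvalues: lambda_1 = 8.0, lambda_2 = 10.0
The function is convex.

1


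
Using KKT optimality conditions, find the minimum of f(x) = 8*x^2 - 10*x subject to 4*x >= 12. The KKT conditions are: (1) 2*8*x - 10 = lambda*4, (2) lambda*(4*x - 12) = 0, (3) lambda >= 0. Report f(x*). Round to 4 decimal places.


Step 1: Try lambda = 0 (constraint inactive).
x_unc = 10/(2*8) = 0.625
Check: 4*0.625 = 2.5 < 12 -- violated!
Step 2: Constraint must be active: 4*x = 12
x* = 12/4 = 3.0
lambda = (2*8*3.0 - 10)/4 = 9.5
Step 3: Compute optimal value.
f(x*) = 8*3.0^2 - 10*3.0 = 42.0


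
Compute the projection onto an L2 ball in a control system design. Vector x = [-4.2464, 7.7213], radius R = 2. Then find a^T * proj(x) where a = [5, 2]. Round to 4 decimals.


Step 1: Compute ||x|| (intermediates to 6 decimals).
||x|| = sqrt((-4.2464)^2 + 7.7213^2) = 8.811946
Step 2: Project.
Since ||x|| > R, scale = R/||x|| = 2/8.811946 = 0.226965, proj(x) = scale * x
proj(x) = [-0.963784, 1.752465]
Step 3: Dot product.
a^T * proj(x) = 5*(-0.963784) + 2*1.752465 = -1.314


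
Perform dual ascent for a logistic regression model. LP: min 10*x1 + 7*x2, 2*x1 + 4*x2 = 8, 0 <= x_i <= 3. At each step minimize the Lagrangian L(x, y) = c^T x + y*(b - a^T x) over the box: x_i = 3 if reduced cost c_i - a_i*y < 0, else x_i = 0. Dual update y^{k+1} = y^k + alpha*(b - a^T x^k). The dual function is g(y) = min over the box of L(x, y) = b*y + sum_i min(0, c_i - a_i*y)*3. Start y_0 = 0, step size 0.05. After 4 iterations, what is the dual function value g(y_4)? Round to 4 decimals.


Dual ascent for LP: min 10*x1 + 7*x2, 2*x1 + 4*x2 = 8, 0 <= x_i <= 3
Step 1: y^k = 0.0, reduced costs: (10.0, 7.0)
  x^k = (0.0, 0.0), subgradient = b - a^T x = 8.0
  y^{k+1} = 0.0 + 0.05*8.0 = 0.4
Step 2: y^k = 0.4, reduced costs: (9.2, 5.4)
  x^k = (0.0, 0.0), subgradient = b - a^T x = 8.0
  y^{k+1} = 0.4 + 0.05*8.0 = 0.8
Step 3: y^k = 0.8, reduced costs: (8.4, 3.8)
  x^k = (0.0, 0.0), subgradient = b - a^T x = 8.0
  y^{k+1} = 0.8 + 0.05*8.0 = 1.2
Step 4: y^k = 1.2, reduced costs: (7.6, 2.2)
  x^k = (0.0, 0.0), subgradient = b - a^T x = 8.0
  y^{k+1} = 1.2 + 0.05*8.0 = 1.6
Dual objective at y_4 = 1.6: reduced costs (6.8, 0.6), box minimizer x = (0.0, 0.0)
g(y_4) = b*y + (c1 - a1*y)*x1 + (c2 - a2*y)*x2 = 8*1.6 + 6.8*0.0 + 0.6*0.0 = 12.8 + 0.0 + 0.0 = 12.8


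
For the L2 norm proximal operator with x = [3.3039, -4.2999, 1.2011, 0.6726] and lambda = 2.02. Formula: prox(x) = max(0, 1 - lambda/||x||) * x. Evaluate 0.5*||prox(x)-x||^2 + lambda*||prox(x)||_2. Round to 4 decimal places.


Step 1: Compute ||x||.
||x|| = 5.5946
Step 2: Compute scaling factor.
scale = max(0, 1 - 2.02/5.5946) = 0.6389
Step 3: prox(x) = [2.111, -2.7474, 0.7674, 0.4298]
||prox(x)|| = 3.5746
Step 4: Proximal objective.
0.5*||prox-x||^2 = 2.0402
lambda*||prox|| = 7.2207
Total = 9.261


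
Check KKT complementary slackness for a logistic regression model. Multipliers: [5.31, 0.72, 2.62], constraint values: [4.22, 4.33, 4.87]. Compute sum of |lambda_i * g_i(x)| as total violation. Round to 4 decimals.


KKT complementary slackness check:
lambda_1 * g_1 = 5.31 * 4.22 = 22.4082
lambda_2 * g_2 = 0.72 * 4.33 = 3.1176
lambda_3 * g_3 = 2.62 * 4.87 = 12.7594
Total violation = 22.4082 + 3.1176 + 12.7594 = 38.2852


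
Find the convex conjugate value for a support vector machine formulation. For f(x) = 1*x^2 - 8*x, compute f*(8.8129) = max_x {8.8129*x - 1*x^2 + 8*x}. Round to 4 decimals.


f*(y) = sup_x {y*x - a*x^2 - b*x} = sup_x {(y-b)*x - a*x^2}
FOC: (y - b) - 2a*x = 0 => x* = (y - b)/(2a)
x* = (8.8129 + 8)/(2*1) = 8.4065
f*(8.8129) = (y-b)^2/(4a) = (8.8129 + 8)^2/(4*1)
= 282.6736/4 = 70.6684


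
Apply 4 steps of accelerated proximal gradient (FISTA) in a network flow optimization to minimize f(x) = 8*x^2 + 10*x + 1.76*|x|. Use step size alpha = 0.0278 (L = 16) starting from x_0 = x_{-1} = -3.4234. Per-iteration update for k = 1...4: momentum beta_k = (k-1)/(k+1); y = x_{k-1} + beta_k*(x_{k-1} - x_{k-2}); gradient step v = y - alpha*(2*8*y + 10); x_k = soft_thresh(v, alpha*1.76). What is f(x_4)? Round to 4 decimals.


FISTA on f(x) = 8*x^2 + 10*x + 1.76*|x|
L = 16, alpha = 0.0278
Iteration 1: beta = 0.0, y = -3.4234 + 0.0*(-3.4234 + 3.4234) = -3.4234
  grad(y) = -44.7744, v = y - alpha*grad = -2.1787
  prox(v) = soft_thresh(-2.1787, 0.0489) = -2.1297
Iteration 2: beta = 0.3333, y = -2.1297 + 0.3333*(-2.1297 + 3.4234) = -1.6985
  grad(y) = -17.1764, v = y - alpha*grad = -1.221
  prox(v) = soft_thresh(-1.221, 0.0489) = -1.1721
Iteration 3: beta = 0.5, y = -1.1721 + 0.5*(-1.1721 + 2.1297) = -0.6933
  grad(y) = -1.0923, v = y - alpha*grad = -0.6629
  prox(v) = soft_thresh(-0.6629, 0.0489) = -0.614
Iteration 4: beta = 0.6, y = -0.614 + 0.6*(-0.614 + 1.1721) = -0.2791
  grad(y) = 5.5344, v = y - alpha*grad = -0.433
  prox(v) = soft_thresh(-0.433, 0.0489) = -0.384
f(x_4) = 8*(-0.384)^2 + 10*(-0.384) + 1.76*|-0.384| = -1.9846


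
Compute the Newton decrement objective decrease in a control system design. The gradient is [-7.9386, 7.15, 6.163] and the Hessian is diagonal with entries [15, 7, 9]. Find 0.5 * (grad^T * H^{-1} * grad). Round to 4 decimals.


Step 1: H is diagonal, so H^(-1) * g = [-0.5292, 1.0214, 0.6848].
Step 2: g^T H^(-1) g = sum_i g_i^2 / H_ii
  = (-7.9386)^2/15 + (7.15)^2/7 + (6.163)^2/9
  = 4.2014 + 7.3032 + 4.2203 = 15.7249
Step 3: Objective decrease = 0.5 * g^T H^(-1) g = 7.8625


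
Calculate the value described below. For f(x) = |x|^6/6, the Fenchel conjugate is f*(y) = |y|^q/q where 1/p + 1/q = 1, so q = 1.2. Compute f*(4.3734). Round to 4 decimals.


The conjugate exponent q satisfies 1/p + 1/q = 1.
p = 6, so q = 6/(6 - 1) = 1.2
|y|^q = 4.3734^1.2 = 5.8747
f*(4.3734) = 5.8747 / 1.2 = 4.8956


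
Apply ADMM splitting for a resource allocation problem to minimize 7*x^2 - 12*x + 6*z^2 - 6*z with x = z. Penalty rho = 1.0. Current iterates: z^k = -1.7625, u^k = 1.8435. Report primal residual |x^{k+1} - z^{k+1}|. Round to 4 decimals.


ADMM iteration with rho = 1.0, z^k = -1.7625, u^k = 1.8435
Step 1: x-update.
Minimize 7*x^2 - 12*x + (1.0/2)*(x + 1.7625 + 1.8435)^2
FOC: (2*7 + 1.0)*x = 12 + 1.0*(-1.7625 - 1.8435)
x^{k+1} = 0.5596
Step 2: z-update.
Minimize 6*z^2 - 6*z + (1.0/2)*(0.5596 - z + 1.8435)^2
FOC: (2*6 + 1.0)*z = 6 + 1.0*(0.5596 + 1.8435)
z^{k+1} = 0.6464
Step 3: u-update.
u^{k+1} = 1.8435 + 0.5596 - 0.6464 = 1.7567
Step 4: Primal residual = |0.5596 - 0.6464| = 0.0868


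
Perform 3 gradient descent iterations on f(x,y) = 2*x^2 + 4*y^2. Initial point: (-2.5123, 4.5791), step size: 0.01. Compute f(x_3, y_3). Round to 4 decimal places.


Gradient descent on f(x,y) = 2*x^2 + 4*y^2.
Starting point: (-2.5123, 4.5791), alpha = 0.01
Step 1: grad_x = 2*2*-2.5123 = -10.0492, grad_y = 2*4*4.5791 = 36.6328
  x_1 = -2.5123 - 0.01*-10.0492 = -2.4118
  y_1 = 4.5791 - 0.01*36.6328 = 4.2128
Step 2: grad_x = 2*2*-2.4118 = -9.6472, grad_y = 2*4*4.2128 = 33.7022
  x_2 = -2.4118 - 0.01*-9.6472 = -2.3153
  y_2 = 4.2128 - 0.01*33.7022 = 3.8758
Step 3: grad_x = 2*2*-2.3153 = -9.2613, grad_y = 2*4*3.8758 = 31.006
  x_3 = -2.3153 - 0.01*-9.2613 = -2.2227
  y_3 = 3.8758 - 0.01*31.006 = 3.5657
f(-2.2227, 3.5657) = 2*(-2.2227)^2 + 4*3.5657^2 = 60.7376


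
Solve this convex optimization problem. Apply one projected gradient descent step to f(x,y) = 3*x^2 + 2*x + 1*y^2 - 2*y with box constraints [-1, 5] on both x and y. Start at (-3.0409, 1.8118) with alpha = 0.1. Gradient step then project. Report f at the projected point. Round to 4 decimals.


Step 1: Compute gradient at (-3.0409, 1.8118).
grad_x = 2*3*-3.0409 + 2 = -16.2454
grad_y = 2*1*1.8118 - 2 = 1.6236
Step 2: Gradient step.
x_raw = -3.0409 - 0.1*-16.2454 = -1.4164
y_raw = 1.8118 - 0.1*1.6236 = 1.6494
Step 3: Project onto [-1, 5].
x_proj = clip(-1.4164) = -1.0
y_proj = clip(1.6494) = 1.6494
Step 4: Evaluate f.
f(-1.0, 1.6494) = 0.4218


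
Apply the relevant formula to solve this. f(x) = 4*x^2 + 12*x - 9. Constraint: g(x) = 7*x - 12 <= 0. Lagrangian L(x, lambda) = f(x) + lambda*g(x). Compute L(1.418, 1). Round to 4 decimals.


Step 1: Evaluate f(x).
f(1.418) = 4*1.418^2 + 12*1.418 - 9 = 16.0589
Step 2: Evaluate g(x).
g(1.418) = 7*1.418 - 12 = -2.074
Step 3: Compute Lagrangian.
L = 16.0589 + 1*-2.074 = 13.9849


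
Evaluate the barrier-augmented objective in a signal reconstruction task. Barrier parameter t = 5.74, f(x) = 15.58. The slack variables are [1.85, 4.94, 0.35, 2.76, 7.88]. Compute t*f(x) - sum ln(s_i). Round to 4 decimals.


Step 1: Compute log-barrier.
ln values: [0.6152, 1.5974, -1.0498, 1.0152, 2.0643]
phi = -(0.6152 + 1.5974 - 1.0498 + 1.0152 + 2.0643) = -4.2423
Step 2: Compute augmented objective.
t*f(x) = 5.74*15.58 = 89.4292
Total = 89.4292 - 4.2423 = 85.1869


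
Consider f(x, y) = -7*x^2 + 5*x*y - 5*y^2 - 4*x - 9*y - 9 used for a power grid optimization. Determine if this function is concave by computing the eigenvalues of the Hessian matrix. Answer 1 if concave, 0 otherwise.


The Hessian of f(x,y) = -7*x^2 + 5*x*y - 5*y^2 - 4*x - 9*y - 9 is:
H = [[-14, 5], [5, -10]]
Trace = -14 - 10 = -24
Determinant = -14*-10 - (5)^2 = 115
Discriminant = (-24)^2 - 4*115 = 116.0
Eigenvalues: lambda_1 = -17.3852, lambda_2 = -6.6148
The function is concave.

1


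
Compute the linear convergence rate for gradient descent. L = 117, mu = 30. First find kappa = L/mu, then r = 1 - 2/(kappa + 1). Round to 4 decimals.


Step 1: Compute the condition number.
kappa = L/mu = 117/30 = 3.9
Step 2: Compute the convergence rate.
r = 1 - 2/(kappa + 1) = 1 - 2*mu/(L + mu) = (L - mu)/(L + mu) = 87/147 = 0.5918


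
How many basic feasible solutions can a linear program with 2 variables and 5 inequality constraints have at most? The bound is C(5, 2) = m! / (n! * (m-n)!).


Each vertex corresponds to some choice of n active constraints out of m, so the number of vertices is at most C(m, n) = m! / (n!(m-n)!).
m = 5, n = 2
Numerator: 5 * 4
Denominator: 2! = 2
C(5, 2) = 10


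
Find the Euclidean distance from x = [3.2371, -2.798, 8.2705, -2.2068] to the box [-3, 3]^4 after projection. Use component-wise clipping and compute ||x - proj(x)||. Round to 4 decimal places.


Project each component onto [-3, 3].
clip(3.2371) = 3.0, clip(-2.798) = -2.798, clip(8.2705) = 3.0, clip(-2.2068) = -2.2068
Projection = [3.0, -2.798, 3.0, -2.2068]
Squared diffs: [0.0562, 0.0, 27.7782, 0.0]
Distance = sqrt(27.8344) = 5.2758


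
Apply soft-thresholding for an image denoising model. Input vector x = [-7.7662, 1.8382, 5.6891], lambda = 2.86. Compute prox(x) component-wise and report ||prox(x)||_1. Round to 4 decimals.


Soft-thresholding with lambda = 2.86:
prox(-7.7662) = sign(-7.7662)*max(|-7.7662| - 2.86, 0) = -4.9062
prox(1.8382) = sign(1.8382)*max(|1.8382| - 2.86, 0) = 0.0
prox(5.6891) = sign(5.6891)*max(|5.6891| - 2.86, 0) = 2.8291
prox(x) = [-4.9062, 0.0, 2.8291]
||prox(x)||_1 = 4.9062 + 0.0 + 2.8291 = 7.7353


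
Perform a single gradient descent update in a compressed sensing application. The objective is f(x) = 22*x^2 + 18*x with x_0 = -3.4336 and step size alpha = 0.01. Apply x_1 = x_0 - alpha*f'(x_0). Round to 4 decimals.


We compute the gradient at x_0 and apply the update.
f'(x) = 44*x + 18
f'(-3.4336) = 44*-3.4336 + 18 = -133.0784
x_1 = -3.4336 - 0.01*-133.0784 = -2.1028


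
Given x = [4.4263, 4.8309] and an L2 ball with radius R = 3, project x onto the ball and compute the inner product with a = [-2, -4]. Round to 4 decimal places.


Step 1: Compute ||x|| (intermediates to 6 decimals).
||x|| = sqrt(4.4263^2 + 4.8309^2) = 6.552078
Step 2: Project.
Since ||x|| > R, scale = R/||x|| = 3/6.552078 = 0.45787, proj(x) = scale * x
proj(x) = [2.02667, 2.211924]
Step 3: Dot product.
a^T * proj(x) = -2*2.02667 - 4*2.211924 = -12.901


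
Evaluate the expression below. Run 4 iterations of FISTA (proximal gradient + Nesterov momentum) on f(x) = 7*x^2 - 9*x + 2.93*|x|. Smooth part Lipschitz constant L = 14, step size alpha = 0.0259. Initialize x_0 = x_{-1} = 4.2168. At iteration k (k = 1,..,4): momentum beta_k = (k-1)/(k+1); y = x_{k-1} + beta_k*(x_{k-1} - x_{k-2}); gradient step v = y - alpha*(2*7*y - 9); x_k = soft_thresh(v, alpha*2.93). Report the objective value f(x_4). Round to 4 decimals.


FISTA on f(x) = 7*x^2 - 9*x + 2.93*|x|
L = 14, alpha = 0.0259
Iteration 1: beta = 0.0, y = 4.2168 + 0.0*(4.2168 - 4.2168) = 4.2168
  grad(y) = 50.0352, v = y - alpha*grad = 2.9209
  prox(v) = soft_thresh(2.9209, 0.0759) = 2.845
Iteration 2: beta = 0.3333, y = 2.845 + 0.3333*(2.845 - 4.2168) = 2.3877
  grad(y) = 24.4283, v = y - alpha*grad = 1.755
  prox(v) = soft_thresh(1.755, 0.0759) = 1.6792
Iteration 3: beta = 0.5, y = 1.6792 + 0.5*(1.6792 - 2.845) = 1.0962
  grad(y) = 6.3473, v = y - alpha*grad = 0.9318
  prox(v) = soft_thresh(0.9318, 0.0759) = 0.856
Iteration 4: beta = 0.6, y = 0.856 + 0.6*(0.856 - 1.6792) = 0.362
  grad(y) = -3.9316, v = y - alpha*grad = 0.4639
  prox(v) = soft_thresh(0.4639, 0.0759) = 0.388
f(x_4) = 7*0.388^2 - 9*0.388 + 2.93*|0.388| = -1.3013


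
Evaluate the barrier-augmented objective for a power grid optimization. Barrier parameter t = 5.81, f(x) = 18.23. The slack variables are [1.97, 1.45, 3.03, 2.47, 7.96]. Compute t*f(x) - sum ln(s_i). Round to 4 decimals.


Step 1: Compute log-barrier.
ln values: [0.678, 0.3716, 1.1086, 0.9042, 2.0744]
phi = -(0.678 + 0.3716 + 1.1086 + 0.9042 + 2.0744) = -5.1368
Step 2: Compute augmented objective.
t*f(x) = 5.81*18.23 = 105.9163
Total = 105.9163 - 5.1368 = 100.7795


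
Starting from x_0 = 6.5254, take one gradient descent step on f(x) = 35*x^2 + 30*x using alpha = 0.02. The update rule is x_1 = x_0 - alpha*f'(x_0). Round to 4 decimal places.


We compute the gradient at x_0 and apply the update.
f'(x) = 70*x + 30
f'(6.5254) = 70*6.5254 + 30 = 486.778
x_1 = 6.5254 - 0.02*486.778 = -3.2102


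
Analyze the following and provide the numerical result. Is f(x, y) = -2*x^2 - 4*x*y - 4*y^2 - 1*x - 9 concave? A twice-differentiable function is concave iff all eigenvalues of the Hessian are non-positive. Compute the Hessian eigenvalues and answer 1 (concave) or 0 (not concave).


The Hessian of f(x,y) = -2*x^2 - 4*x*y - 4*y^2 - 1*x - 9 is:
H = [[-4, -4], [-4, -8]]
Trace = -4 - 8 = -12
Determinant = -4*-8 - (-4)^2 = 16
Discriminant = (-12)^2 - 4*16 = 80.0
Eigenvalues: lambda_1 = -10.4721, lambda_2 = -1.5279
The function is concave.

1


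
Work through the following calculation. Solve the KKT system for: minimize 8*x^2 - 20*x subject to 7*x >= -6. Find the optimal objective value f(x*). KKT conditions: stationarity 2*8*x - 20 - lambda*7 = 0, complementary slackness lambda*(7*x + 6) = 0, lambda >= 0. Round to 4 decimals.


Step 1: Try lambda = 0 (constraint inactive).
Stationarity: 2*8*x - 20 = 0
x* = 20/(2*8) = 1.25
Check constraint: 7*1.25 = 8.75 >= -6 -- satisfied.
Step 2: Compute optimal value.
f(x*) = 8*1.25^2 - 20*1.25 = -12.5


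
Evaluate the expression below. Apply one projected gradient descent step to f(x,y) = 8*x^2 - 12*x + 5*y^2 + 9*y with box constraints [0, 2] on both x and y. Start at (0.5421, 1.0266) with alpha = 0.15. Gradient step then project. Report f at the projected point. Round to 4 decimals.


Step 1: Compute gradient at (0.5421, 1.0266).
grad_x = 2*8*0.5421 - 12 = -3.3264
grad_y = 2*5*1.0266 + 9 = 19.266
Step 2: Gradient step.
x_raw = 0.5421 - 0.15*-3.3264 = 1.0411
y_raw = 1.0266 - 0.15*19.266 = -1.8633
Step 3: Project onto [0, 2].
x_proj = clip(1.0411) = 1.0411
y_proj = clip(-1.8633) = 0.0
Step 4: Evaluate f.
f(1.0411, 0.0) = -3.8223


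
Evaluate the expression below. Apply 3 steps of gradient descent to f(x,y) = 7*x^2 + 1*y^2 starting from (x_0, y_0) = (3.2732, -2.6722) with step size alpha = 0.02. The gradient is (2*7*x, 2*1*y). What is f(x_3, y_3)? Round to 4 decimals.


Gradient descent on f(x,y) = 7*x^2 + 1*y^2.
Starting point: (3.2732, -2.6722), alpha = 0.02
Step 1: grad_x = 2*7*3.2732 = 45.8248, grad_y = 2*1*-2.6722 = -5.3444
  x_1 = 3.2732 - 0.02*45.8248 = 2.3567
  y_1 = -2.6722 - 0.02*-5.3444 = -2.5653
Step 2: grad_x = 2*7*2.3567 = 32.9939, grad_y = 2*1*-2.5653 = -5.1306
  x_2 = 2.3567 - 0.02*32.9939 = 1.6968
  y_2 = -2.5653 - 0.02*-5.1306 = -2.4627
Step 3: grad_x = 2*7*1.6968 = 23.7556, grad_y = 2*1*-2.4627 = -4.9254
  x_3 = 1.6968 - 0.02*23.7556 = 1.2217
  y_3 = -2.4627 - 0.02*-4.9254 = -2.3642
f(1.2217, -2.3642) = 7*1.2217^2 + 1*(-2.3642)^2 = 16.0375


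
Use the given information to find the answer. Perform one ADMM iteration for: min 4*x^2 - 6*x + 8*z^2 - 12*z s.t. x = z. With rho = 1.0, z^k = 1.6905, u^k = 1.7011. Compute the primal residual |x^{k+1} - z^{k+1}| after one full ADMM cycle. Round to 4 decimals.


ADMM iteration with rho = 1.0, z^k = 1.6905, u^k = 1.7011
Step 1: x-update.
Minimize 4*x^2 - 6*x + (1.0/2)*(x - 1.6905 + 1.7011)^2
FOC: (2*4 + 1.0)*x = 6 + 1.0*(1.6905 - 1.7011)
x^{k+1} = 0.6655
Step 2: z-update.
Minimize 8*z^2 - 12*z + (1.0/2)*(0.6655 - z + 1.7011)^2
FOC: (2*8 + 1.0)*z = 12 + 1.0*(0.6655 + 1.7011)
z^{k+1} = 0.8451
Step 3: u-update.
u^{k+1} = 1.7011 + 0.6655 - 0.8451 = 1.5215
Step 4: Primal residual = |0.6655 - 0.8451| = 0.1796
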